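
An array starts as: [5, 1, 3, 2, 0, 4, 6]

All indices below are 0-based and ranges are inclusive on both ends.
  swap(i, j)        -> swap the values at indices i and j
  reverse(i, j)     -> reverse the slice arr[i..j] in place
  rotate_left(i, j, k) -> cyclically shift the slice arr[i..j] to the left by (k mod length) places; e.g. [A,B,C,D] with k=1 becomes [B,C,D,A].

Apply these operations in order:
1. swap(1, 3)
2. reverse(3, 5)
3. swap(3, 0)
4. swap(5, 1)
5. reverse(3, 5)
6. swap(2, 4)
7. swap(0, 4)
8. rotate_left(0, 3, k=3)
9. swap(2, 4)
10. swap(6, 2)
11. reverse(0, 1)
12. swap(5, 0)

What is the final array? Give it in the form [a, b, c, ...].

After 1 (swap(1, 3)): [5, 2, 3, 1, 0, 4, 6]
After 2 (reverse(3, 5)): [5, 2, 3, 4, 0, 1, 6]
After 3 (swap(3, 0)): [4, 2, 3, 5, 0, 1, 6]
After 4 (swap(5, 1)): [4, 1, 3, 5, 0, 2, 6]
After 5 (reverse(3, 5)): [4, 1, 3, 2, 0, 5, 6]
After 6 (swap(2, 4)): [4, 1, 0, 2, 3, 5, 6]
After 7 (swap(0, 4)): [3, 1, 0, 2, 4, 5, 6]
After 8 (rotate_left(0, 3, k=3)): [2, 3, 1, 0, 4, 5, 6]
After 9 (swap(2, 4)): [2, 3, 4, 0, 1, 5, 6]
After 10 (swap(6, 2)): [2, 3, 6, 0, 1, 5, 4]
After 11 (reverse(0, 1)): [3, 2, 6, 0, 1, 5, 4]
After 12 (swap(5, 0)): [5, 2, 6, 0, 1, 3, 4]

Answer: [5, 2, 6, 0, 1, 3, 4]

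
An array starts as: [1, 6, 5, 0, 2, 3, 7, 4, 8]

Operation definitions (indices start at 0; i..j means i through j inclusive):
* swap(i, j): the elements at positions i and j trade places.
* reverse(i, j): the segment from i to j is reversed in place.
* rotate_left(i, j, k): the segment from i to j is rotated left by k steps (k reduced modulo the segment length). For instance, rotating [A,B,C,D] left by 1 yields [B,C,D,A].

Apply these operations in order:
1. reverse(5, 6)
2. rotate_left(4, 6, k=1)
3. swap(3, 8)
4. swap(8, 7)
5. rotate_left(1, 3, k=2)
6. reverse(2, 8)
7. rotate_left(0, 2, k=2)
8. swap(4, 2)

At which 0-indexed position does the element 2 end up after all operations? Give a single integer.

After 1 (reverse(5, 6)): [1, 6, 5, 0, 2, 7, 3, 4, 8]
After 2 (rotate_left(4, 6, k=1)): [1, 6, 5, 0, 7, 3, 2, 4, 8]
After 3 (swap(3, 8)): [1, 6, 5, 8, 7, 3, 2, 4, 0]
After 4 (swap(8, 7)): [1, 6, 5, 8, 7, 3, 2, 0, 4]
After 5 (rotate_left(1, 3, k=2)): [1, 8, 6, 5, 7, 3, 2, 0, 4]
After 6 (reverse(2, 8)): [1, 8, 4, 0, 2, 3, 7, 5, 6]
After 7 (rotate_left(0, 2, k=2)): [4, 1, 8, 0, 2, 3, 7, 5, 6]
After 8 (swap(4, 2)): [4, 1, 2, 0, 8, 3, 7, 5, 6]

Answer: 2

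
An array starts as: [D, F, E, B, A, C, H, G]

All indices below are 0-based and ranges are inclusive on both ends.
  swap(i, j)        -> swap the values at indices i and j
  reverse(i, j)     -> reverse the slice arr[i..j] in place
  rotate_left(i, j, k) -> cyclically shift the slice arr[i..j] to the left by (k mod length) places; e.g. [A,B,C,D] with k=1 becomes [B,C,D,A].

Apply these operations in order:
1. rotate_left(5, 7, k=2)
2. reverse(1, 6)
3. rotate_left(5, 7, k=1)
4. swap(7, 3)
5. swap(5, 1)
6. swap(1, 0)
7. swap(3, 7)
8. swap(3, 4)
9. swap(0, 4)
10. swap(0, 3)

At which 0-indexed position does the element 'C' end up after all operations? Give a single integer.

Answer: 5

Derivation:
After 1 (rotate_left(5, 7, k=2)): [D, F, E, B, A, G, C, H]
After 2 (reverse(1, 6)): [D, C, G, A, B, E, F, H]
After 3 (rotate_left(5, 7, k=1)): [D, C, G, A, B, F, H, E]
After 4 (swap(7, 3)): [D, C, G, E, B, F, H, A]
After 5 (swap(5, 1)): [D, F, G, E, B, C, H, A]
After 6 (swap(1, 0)): [F, D, G, E, B, C, H, A]
After 7 (swap(3, 7)): [F, D, G, A, B, C, H, E]
After 8 (swap(3, 4)): [F, D, G, B, A, C, H, E]
After 9 (swap(0, 4)): [A, D, G, B, F, C, H, E]
After 10 (swap(0, 3)): [B, D, G, A, F, C, H, E]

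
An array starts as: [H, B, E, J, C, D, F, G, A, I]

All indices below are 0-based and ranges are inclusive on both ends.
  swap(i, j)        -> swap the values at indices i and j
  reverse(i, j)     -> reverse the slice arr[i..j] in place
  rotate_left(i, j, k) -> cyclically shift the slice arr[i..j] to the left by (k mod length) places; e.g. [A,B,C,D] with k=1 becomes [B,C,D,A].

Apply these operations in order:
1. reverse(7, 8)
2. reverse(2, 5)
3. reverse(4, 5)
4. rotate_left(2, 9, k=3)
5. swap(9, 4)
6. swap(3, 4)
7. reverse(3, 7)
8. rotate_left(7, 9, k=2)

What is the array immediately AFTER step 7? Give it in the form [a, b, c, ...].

After 1 (reverse(7, 8)): [H, B, E, J, C, D, F, A, G, I]
After 2 (reverse(2, 5)): [H, B, D, C, J, E, F, A, G, I]
After 3 (reverse(4, 5)): [H, B, D, C, E, J, F, A, G, I]
After 4 (rotate_left(2, 9, k=3)): [H, B, J, F, A, G, I, D, C, E]
After 5 (swap(9, 4)): [H, B, J, F, E, G, I, D, C, A]
After 6 (swap(3, 4)): [H, B, J, E, F, G, I, D, C, A]
After 7 (reverse(3, 7)): [H, B, J, D, I, G, F, E, C, A]

Answer: [H, B, J, D, I, G, F, E, C, A]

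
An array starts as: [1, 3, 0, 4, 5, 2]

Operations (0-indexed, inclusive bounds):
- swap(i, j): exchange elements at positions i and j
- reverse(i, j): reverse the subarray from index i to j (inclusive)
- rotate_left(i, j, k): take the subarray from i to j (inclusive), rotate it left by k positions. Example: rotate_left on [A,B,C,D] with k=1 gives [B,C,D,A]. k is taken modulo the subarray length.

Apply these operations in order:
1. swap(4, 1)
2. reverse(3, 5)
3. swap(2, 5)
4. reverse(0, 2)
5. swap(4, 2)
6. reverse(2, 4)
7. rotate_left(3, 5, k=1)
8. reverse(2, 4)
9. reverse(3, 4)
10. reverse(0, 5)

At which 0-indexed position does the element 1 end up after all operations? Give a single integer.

After 1 (swap(4, 1)): [1, 5, 0, 4, 3, 2]
After 2 (reverse(3, 5)): [1, 5, 0, 2, 3, 4]
After 3 (swap(2, 5)): [1, 5, 4, 2, 3, 0]
After 4 (reverse(0, 2)): [4, 5, 1, 2, 3, 0]
After 5 (swap(4, 2)): [4, 5, 3, 2, 1, 0]
After 6 (reverse(2, 4)): [4, 5, 1, 2, 3, 0]
After 7 (rotate_left(3, 5, k=1)): [4, 5, 1, 3, 0, 2]
After 8 (reverse(2, 4)): [4, 5, 0, 3, 1, 2]
After 9 (reverse(3, 4)): [4, 5, 0, 1, 3, 2]
After 10 (reverse(0, 5)): [2, 3, 1, 0, 5, 4]

Answer: 2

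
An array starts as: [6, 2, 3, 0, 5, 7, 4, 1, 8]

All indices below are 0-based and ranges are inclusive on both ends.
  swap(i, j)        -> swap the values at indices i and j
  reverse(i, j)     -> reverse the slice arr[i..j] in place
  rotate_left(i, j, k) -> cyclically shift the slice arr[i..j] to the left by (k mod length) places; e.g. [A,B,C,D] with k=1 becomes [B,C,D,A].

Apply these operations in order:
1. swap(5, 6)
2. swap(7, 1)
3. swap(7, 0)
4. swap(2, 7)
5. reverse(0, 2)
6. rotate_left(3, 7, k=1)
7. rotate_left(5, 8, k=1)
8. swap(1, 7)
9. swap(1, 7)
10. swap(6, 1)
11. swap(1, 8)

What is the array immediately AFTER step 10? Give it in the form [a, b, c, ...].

Answer: [6, 0, 2, 5, 4, 3, 1, 8, 7]

Derivation:
After 1 (swap(5, 6)): [6, 2, 3, 0, 5, 4, 7, 1, 8]
After 2 (swap(7, 1)): [6, 1, 3, 0, 5, 4, 7, 2, 8]
After 3 (swap(7, 0)): [2, 1, 3, 0, 5, 4, 7, 6, 8]
After 4 (swap(2, 7)): [2, 1, 6, 0, 5, 4, 7, 3, 8]
After 5 (reverse(0, 2)): [6, 1, 2, 0, 5, 4, 7, 3, 8]
After 6 (rotate_left(3, 7, k=1)): [6, 1, 2, 5, 4, 7, 3, 0, 8]
After 7 (rotate_left(5, 8, k=1)): [6, 1, 2, 5, 4, 3, 0, 8, 7]
After 8 (swap(1, 7)): [6, 8, 2, 5, 4, 3, 0, 1, 7]
After 9 (swap(1, 7)): [6, 1, 2, 5, 4, 3, 0, 8, 7]
After 10 (swap(6, 1)): [6, 0, 2, 5, 4, 3, 1, 8, 7]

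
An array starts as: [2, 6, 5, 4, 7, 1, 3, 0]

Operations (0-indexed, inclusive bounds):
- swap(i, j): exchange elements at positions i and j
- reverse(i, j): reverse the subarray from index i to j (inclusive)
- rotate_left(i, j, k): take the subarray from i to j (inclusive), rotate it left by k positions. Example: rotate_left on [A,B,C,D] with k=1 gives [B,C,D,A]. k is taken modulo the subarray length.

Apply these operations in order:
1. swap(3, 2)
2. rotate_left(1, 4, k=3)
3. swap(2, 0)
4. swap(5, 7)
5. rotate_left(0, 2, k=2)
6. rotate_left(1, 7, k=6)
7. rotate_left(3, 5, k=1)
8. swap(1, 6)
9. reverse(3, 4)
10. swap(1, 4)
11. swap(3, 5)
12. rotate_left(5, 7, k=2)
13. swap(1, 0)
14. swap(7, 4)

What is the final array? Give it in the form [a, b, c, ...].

After 1 (swap(3, 2)): [2, 6, 4, 5, 7, 1, 3, 0]
After 2 (rotate_left(1, 4, k=3)): [2, 7, 6, 4, 5, 1, 3, 0]
After 3 (swap(2, 0)): [6, 7, 2, 4, 5, 1, 3, 0]
After 4 (swap(5, 7)): [6, 7, 2, 4, 5, 0, 3, 1]
After 5 (rotate_left(0, 2, k=2)): [2, 6, 7, 4, 5, 0, 3, 1]
After 6 (rotate_left(1, 7, k=6)): [2, 1, 6, 7, 4, 5, 0, 3]
After 7 (rotate_left(3, 5, k=1)): [2, 1, 6, 4, 5, 7, 0, 3]
After 8 (swap(1, 6)): [2, 0, 6, 4, 5, 7, 1, 3]
After 9 (reverse(3, 4)): [2, 0, 6, 5, 4, 7, 1, 3]
After 10 (swap(1, 4)): [2, 4, 6, 5, 0, 7, 1, 3]
After 11 (swap(3, 5)): [2, 4, 6, 7, 0, 5, 1, 3]
After 12 (rotate_left(5, 7, k=2)): [2, 4, 6, 7, 0, 3, 5, 1]
After 13 (swap(1, 0)): [4, 2, 6, 7, 0, 3, 5, 1]
After 14 (swap(7, 4)): [4, 2, 6, 7, 1, 3, 5, 0]

Answer: [4, 2, 6, 7, 1, 3, 5, 0]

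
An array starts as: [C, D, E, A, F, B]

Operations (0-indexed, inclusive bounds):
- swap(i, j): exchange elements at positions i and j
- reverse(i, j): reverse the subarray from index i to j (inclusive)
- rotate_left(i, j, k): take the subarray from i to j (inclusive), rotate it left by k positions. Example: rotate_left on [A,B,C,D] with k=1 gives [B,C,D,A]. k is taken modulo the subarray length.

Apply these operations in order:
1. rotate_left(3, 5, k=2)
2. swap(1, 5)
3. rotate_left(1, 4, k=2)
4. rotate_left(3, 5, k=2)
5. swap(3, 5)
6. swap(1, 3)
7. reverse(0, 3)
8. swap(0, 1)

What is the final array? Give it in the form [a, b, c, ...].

After 1 (rotate_left(3, 5, k=2)): [C, D, E, B, A, F]
After 2 (swap(1, 5)): [C, F, E, B, A, D]
After 3 (rotate_left(1, 4, k=2)): [C, B, A, F, E, D]
After 4 (rotate_left(3, 5, k=2)): [C, B, A, D, F, E]
After 5 (swap(3, 5)): [C, B, A, E, F, D]
After 6 (swap(1, 3)): [C, E, A, B, F, D]
After 7 (reverse(0, 3)): [B, A, E, C, F, D]
After 8 (swap(0, 1)): [A, B, E, C, F, D]

Answer: [A, B, E, C, F, D]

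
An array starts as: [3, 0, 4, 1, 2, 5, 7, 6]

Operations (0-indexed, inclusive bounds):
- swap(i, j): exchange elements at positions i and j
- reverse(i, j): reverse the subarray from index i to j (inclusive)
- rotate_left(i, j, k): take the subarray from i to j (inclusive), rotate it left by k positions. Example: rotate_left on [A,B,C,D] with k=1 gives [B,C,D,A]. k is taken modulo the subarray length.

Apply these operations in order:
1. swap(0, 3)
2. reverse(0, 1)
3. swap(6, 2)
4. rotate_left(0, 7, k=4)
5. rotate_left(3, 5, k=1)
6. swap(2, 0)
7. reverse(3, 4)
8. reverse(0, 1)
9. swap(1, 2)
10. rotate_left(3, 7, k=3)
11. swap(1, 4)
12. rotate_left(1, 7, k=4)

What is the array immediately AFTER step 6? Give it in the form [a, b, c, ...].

After 1 (swap(0, 3)): [1, 0, 4, 3, 2, 5, 7, 6]
After 2 (reverse(0, 1)): [0, 1, 4, 3, 2, 5, 7, 6]
After 3 (swap(6, 2)): [0, 1, 7, 3, 2, 5, 4, 6]
After 4 (rotate_left(0, 7, k=4)): [2, 5, 4, 6, 0, 1, 7, 3]
After 5 (rotate_left(3, 5, k=1)): [2, 5, 4, 0, 1, 6, 7, 3]
After 6 (swap(2, 0)): [4, 5, 2, 0, 1, 6, 7, 3]

Answer: [4, 5, 2, 0, 1, 6, 7, 3]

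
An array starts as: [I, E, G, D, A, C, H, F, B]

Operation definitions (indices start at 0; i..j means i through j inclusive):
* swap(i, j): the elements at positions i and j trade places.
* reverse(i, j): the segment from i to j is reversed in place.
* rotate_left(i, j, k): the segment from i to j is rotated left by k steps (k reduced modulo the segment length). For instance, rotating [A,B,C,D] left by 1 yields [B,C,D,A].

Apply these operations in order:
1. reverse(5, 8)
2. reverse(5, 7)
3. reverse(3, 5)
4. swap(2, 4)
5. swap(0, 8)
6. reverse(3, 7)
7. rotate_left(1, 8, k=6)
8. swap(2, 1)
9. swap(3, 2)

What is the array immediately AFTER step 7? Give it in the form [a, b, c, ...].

Answer: [C, H, I, E, A, B, F, D, G]

Derivation:
After 1 (reverse(5, 8)): [I, E, G, D, A, B, F, H, C]
After 2 (reverse(5, 7)): [I, E, G, D, A, H, F, B, C]
After 3 (reverse(3, 5)): [I, E, G, H, A, D, F, B, C]
After 4 (swap(2, 4)): [I, E, A, H, G, D, F, B, C]
After 5 (swap(0, 8)): [C, E, A, H, G, D, F, B, I]
After 6 (reverse(3, 7)): [C, E, A, B, F, D, G, H, I]
After 7 (rotate_left(1, 8, k=6)): [C, H, I, E, A, B, F, D, G]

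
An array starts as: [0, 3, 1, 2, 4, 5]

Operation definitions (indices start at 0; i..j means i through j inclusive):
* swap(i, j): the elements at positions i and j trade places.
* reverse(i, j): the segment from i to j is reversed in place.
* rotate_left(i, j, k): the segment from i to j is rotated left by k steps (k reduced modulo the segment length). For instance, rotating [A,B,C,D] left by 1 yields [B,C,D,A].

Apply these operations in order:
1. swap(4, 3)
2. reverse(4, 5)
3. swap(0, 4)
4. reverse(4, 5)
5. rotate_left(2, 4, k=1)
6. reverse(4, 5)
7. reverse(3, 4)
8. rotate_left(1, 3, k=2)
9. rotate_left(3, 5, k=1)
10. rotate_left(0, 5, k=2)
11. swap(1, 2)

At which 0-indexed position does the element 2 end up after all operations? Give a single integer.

After 1 (swap(4, 3)): [0, 3, 1, 4, 2, 5]
After 2 (reverse(4, 5)): [0, 3, 1, 4, 5, 2]
After 3 (swap(0, 4)): [5, 3, 1, 4, 0, 2]
After 4 (reverse(4, 5)): [5, 3, 1, 4, 2, 0]
After 5 (rotate_left(2, 4, k=1)): [5, 3, 4, 2, 1, 0]
After 6 (reverse(4, 5)): [5, 3, 4, 2, 0, 1]
After 7 (reverse(3, 4)): [5, 3, 4, 0, 2, 1]
After 8 (rotate_left(1, 3, k=2)): [5, 0, 3, 4, 2, 1]
After 9 (rotate_left(3, 5, k=1)): [5, 0, 3, 2, 1, 4]
After 10 (rotate_left(0, 5, k=2)): [3, 2, 1, 4, 5, 0]
After 11 (swap(1, 2)): [3, 1, 2, 4, 5, 0]

Answer: 2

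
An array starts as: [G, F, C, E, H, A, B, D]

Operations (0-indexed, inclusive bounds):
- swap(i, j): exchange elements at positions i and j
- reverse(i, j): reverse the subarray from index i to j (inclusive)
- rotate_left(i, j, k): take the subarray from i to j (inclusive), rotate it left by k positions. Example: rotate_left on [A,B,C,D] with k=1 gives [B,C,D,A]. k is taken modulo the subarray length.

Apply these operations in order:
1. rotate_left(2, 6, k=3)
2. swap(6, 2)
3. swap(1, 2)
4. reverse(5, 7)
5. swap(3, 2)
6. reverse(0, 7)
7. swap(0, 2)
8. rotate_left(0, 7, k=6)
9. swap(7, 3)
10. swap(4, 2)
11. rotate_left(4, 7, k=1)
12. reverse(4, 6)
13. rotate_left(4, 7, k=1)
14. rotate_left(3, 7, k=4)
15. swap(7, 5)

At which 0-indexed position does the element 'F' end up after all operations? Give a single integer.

Answer: 7

Derivation:
After 1 (rotate_left(2, 6, k=3)): [G, F, A, B, C, E, H, D]
After 2 (swap(6, 2)): [G, F, H, B, C, E, A, D]
After 3 (swap(1, 2)): [G, H, F, B, C, E, A, D]
After 4 (reverse(5, 7)): [G, H, F, B, C, D, A, E]
After 5 (swap(3, 2)): [G, H, B, F, C, D, A, E]
After 6 (reverse(0, 7)): [E, A, D, C, F, B, H, G]
After 7 (swap(0, 2)): [D, A, E, C, F, B, H, G]
After 8 (rotate_left(0, 7, k=6)): [H, G, D, A, E, C, F, B]
After 9 (swap(7, 3)): [H, G, D, B, E, C, F, A]
After 10 (swap(4, 2)): [H, G, E, B, D, C, F, A]
After 11 (rotate_left(4, 7, k=1)): [H, G, E, B, C, F, A, D]
After 12 (reverse(4, 6)): [H, G, E, B, A, F, C, D]
After 13 (rotate_left(4, 7, k=1)): [H, G, E, B, F, C, D, A]
After 14 (rotate_left(3, 7, k=4)): [H, G, E, A, B, F, C, D]
After 15 (swap(7, 5)): [H, G, E, A, B, D, C, F]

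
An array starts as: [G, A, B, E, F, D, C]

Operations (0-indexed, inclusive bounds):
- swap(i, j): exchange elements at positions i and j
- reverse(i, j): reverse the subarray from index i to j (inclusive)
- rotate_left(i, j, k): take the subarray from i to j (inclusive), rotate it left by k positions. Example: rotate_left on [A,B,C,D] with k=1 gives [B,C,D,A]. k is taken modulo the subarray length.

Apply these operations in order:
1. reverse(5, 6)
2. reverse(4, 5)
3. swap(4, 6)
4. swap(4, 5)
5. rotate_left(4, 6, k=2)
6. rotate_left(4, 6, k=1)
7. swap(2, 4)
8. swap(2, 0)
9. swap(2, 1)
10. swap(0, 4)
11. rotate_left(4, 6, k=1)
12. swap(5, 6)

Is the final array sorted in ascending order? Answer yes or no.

After 1 (reverse(5, 6)): [G, A, B, E, F, C, D]
After 2 (reverse(4, 5)): [G, A, B, E, C, F, D]
After 3 (swap(4, 6)): [G, A, B, E, D, F, C]
After 4 (swap(4, 5)): [G, A, B, E, F, D, C]
After 5 (rotate_left(4, 6, k=2)): [G, A, B, E, C, F, D]
After 6 (rotate_left(4, 6, k=1)): [G, A, B, E, F, D, C]
After 7 (swap(2, 4)): [G, A, F, E, B, D, C]
After 8 (swap(2, 0)): [F, A, G, E, B, D, C]
After 9 (swap(2, 1)): [F, G, A, E, B, D, C]
After 10 (swap(0, 4)): [B, G, A, E, F, D, C]
After 11 (rotate_left(4, 6, k=1)): [B, G, A, E, D, C, F]
After 12 (swap(5, 6)): [B, G, A, E, D, F, C]

Answer: no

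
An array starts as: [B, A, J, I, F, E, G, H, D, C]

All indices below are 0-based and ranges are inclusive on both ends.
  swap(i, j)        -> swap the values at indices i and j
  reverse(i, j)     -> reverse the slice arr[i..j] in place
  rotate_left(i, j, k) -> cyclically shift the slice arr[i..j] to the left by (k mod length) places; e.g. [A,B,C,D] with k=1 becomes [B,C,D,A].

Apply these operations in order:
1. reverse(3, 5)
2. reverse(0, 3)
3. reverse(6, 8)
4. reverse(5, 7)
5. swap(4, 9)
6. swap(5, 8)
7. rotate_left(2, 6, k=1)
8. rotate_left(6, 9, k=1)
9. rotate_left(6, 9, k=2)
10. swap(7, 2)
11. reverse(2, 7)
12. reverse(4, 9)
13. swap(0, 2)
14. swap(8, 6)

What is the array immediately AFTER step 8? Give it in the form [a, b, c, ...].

Answer: [E, J, B, C, G, D, I, H, F, A]

Derivation:
After 1 (reverse(3, 5)): [B, A, J, E, F, I, G, H, D, C]
After 2 (reverse(0, 3)): [E, J, A, B, F, I, G, H, D, C]
After 3 (reverse(6, 8)): [E, J, A, B, F, I, D, H, G, C]
After 4 (reverse(5, 7)): [E, J, A, B, F, H, D, I, G, C]
After 5 (swap(4, 9)): [E, J, A, B, C, H, D, I, G, F]
After 6 (swap(5, 8)): [E, J, A, B, C, G, D, I, H, F]
After 7 (rotate_left(2, 6, k=1)): [E, J, B, C, G, D, A, I, H, F]
After 8 (rotate_left(6, 9, k=1)): [E, J, B, C, G, D, I, H, F, A]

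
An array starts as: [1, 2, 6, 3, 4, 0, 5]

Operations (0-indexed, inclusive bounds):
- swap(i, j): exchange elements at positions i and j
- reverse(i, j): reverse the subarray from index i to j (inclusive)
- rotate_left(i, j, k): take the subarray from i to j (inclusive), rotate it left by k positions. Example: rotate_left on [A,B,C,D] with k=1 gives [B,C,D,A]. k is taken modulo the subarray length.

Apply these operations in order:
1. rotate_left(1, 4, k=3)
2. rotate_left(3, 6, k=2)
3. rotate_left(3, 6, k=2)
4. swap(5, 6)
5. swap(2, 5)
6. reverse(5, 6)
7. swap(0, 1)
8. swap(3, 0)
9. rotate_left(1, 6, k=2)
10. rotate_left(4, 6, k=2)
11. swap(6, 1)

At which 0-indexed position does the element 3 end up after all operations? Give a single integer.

After 1 (rotate_left(1, 4, k=3)): [1, 4, 2, 6, 3, 0, 5]
After 2 (rotate_left(3, 6, k=2)): [1, 4, 2, 0, 5, 6, 3]
After 3 (rotate_left(3, 6, k=2)): [1, 4, 2, 6, 3, 0, 5]
After 4 (swap(5, 6)): [1, 4, 2, 6, 3, 5, 0]
After 5 (swap(2, 5)): [1, 4, 5, 6, 3, 2, 0]
After 6 (reverse(5, 6)): [1, 4, 5, 6, 3, 0, 2]
After 7 (swap(0, 1)): [4, 1, 5, 6, 3, 0, 2]
After 8 (swap(3, 0)): [6, 1, 5, 4, 3, 0, 2]
After 9 (rotate_left(1, 6, k=2)): [6, 4, 3, 0, 2, 1, 5]
After 10 (rotate_left(4, 6, k=2)): [6, 4, 3, 0, 5, 2, 1]
After 11 (swap(6, 1)): [6, 1, 3, 0, 5, 2, 4]

Answer: 2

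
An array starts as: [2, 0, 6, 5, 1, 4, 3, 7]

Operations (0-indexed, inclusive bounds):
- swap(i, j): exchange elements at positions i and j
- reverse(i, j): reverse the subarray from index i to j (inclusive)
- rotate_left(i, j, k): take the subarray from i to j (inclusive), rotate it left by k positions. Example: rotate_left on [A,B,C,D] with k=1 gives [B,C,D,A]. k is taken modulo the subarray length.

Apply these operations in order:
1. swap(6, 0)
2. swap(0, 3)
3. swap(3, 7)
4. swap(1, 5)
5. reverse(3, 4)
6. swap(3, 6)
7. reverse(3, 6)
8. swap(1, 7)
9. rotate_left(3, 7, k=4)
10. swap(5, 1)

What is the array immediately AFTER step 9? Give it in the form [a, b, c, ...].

Answer: [5, 3, 6, 4, 1, 0, 7, 2]

Derivation:
After 1 (swap(6, 0)): [3, 0, 6, 5, 1, 4, 2, 7]
After 2 (swap(0, 3)): [5, 0, 6, 3, 1, 4, 2, 7]
After 3 (swap(3, 7)): [5, 0, 6, 7, 1, 4, 2, 3]
After 4 (swap(1, 5)): [5, 4, 6, 7, 1, 0, 2, 3]
After 5 (reverse(3, 4)): [5, 4, 6, 1, 7, 0, 2, 3]
After 6 (swap(3, 6)): [5, 4, 6, 2, 7, 0, 1, 3]
After 7 (reverse(3, 6)): [5, 4, 6, 1, 0, 7, 2, 3]
After 8 (swap(1, 7)): [5, 3, 6, 1, 0, 7, 2, 4]
After 9 (rotate_left(3, 7, k=4)): [5, 3, 6, 4, 1, 0, 7, 2]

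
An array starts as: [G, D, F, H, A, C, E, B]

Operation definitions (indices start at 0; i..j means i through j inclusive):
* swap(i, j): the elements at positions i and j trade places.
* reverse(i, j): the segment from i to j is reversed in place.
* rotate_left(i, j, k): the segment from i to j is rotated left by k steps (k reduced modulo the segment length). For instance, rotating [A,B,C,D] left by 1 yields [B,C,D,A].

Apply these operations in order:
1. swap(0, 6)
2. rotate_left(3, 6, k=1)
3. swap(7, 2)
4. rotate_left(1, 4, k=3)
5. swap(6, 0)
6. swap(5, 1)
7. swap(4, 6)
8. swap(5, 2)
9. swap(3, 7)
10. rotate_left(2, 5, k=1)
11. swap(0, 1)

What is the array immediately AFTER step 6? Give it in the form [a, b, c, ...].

After 1 (swap(0, 6)): [E, D, F, H, A, C, G, B]
After 2 (rotate_left(3, 6, k=1)): [E, D, F, A, C, G, H, B]
After 3 (swap(7, 2)): [E, D, B, A, C, G, H, F]
After 4 (rotate_left(1, 4, k=3)): [E, C, D, B, A, G, H, F]
After 5 (swap(6, 0)): [H, C, D, B, A, G, E, F]
After 6 (swap(5, 1)): [H, G, D, B, A, C, E, F]

Answer: [H, G, D, B, A, C, E, F]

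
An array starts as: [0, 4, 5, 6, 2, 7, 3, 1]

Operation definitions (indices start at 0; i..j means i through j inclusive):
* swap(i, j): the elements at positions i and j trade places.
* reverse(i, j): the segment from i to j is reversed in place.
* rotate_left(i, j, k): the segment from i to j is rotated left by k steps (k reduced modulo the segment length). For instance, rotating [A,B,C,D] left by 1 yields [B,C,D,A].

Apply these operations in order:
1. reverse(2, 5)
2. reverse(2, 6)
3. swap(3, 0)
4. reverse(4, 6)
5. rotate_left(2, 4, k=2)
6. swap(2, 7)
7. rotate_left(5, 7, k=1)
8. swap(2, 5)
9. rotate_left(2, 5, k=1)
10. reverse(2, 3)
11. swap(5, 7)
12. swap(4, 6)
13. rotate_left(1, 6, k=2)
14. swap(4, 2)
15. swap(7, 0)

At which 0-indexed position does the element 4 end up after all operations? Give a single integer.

After 1 (reverse(2, 5)): [0, 4, 7, 2, 6, 5, 3, 1]
After 2 (reverse(2, 6)): [0, 4, 3, 5, 6, 2, 7, 1]
After 3 (swap(3, 0)): [5, 4, 3, 0, 6, 2, 7, 1]
After 4 (reverse(4, 6)): [5, 4, 3, 0, 7, 2, 6, 1]
After 5 (rotate_left(2, 4, k=2)): [5, 4, 7, 3, 0, 2, 6, 1]
After 6 (swap(2, 7)): [5, 4, 1, 3, 0, 2, 6, 7]
After 7 (rotate_left(5, 7, k=1)): [5, 4, 1, 3, 0, 6, 7, 2]
After 8 (swap(2, 5)): [5, 4, 6, 3, 0, 1, 7, 2]
After 9 (rotate_left(2, 5, k=1)): [5, 4, 3, 0, 1, 6, 7, 2]
After 10 (reverse(2, 3)): [5, 4, 0, 3, 1, 6, 7, 2]
After 11 (swap(5, 7)): [5, 4, 0, 3, 1, 2, 7, 6]
After 12 (swap(4, 6)): [5, 4, 0, 3, 7, 2, 1, 6]
After 13 (rotate_left(1, 6, k=2)): [5, 3, 7, 2, 1, 4, 0, 6]
After 14 (swap(4, 2)): [5, 3, 1, 2, 7, 4, 0, 6]
After 15 (swap(7, 0)): [6, 3, 1, 2, 7, 4, 0, 5]

Answer: 5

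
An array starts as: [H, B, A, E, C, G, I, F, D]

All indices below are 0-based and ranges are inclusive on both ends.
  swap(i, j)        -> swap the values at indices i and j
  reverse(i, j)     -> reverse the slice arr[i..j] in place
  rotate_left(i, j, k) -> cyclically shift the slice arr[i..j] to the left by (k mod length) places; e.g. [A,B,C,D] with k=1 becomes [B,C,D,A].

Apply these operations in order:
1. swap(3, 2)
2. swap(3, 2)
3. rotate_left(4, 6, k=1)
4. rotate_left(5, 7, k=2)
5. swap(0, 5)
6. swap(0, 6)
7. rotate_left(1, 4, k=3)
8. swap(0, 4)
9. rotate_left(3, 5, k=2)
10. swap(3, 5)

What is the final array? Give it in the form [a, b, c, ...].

Answer: [E, G, B, I, A, H, F, C, D]

Derivation:
After 1 (swap(3, 2)): [H, B, E, A, C, G, I, F, D]
After 2 (swap(3, 2)): [H, B, A, E, C, G, I, F, D]
After 3 (rotate_left(4, 6, k=1)): [H, B, A, E, G, I, C, F, D]
After 4 (rotate_left(5, 7, k=2)): [H, B, A, E, G, F, I, C, D]
After 5 (swap(0, 5)): [F, B, A, E, G, H, I, C, D]
After 6 (swap(0, 6)): [I, B, A, E, G, H, F, C, D]
After 7 (rotate_left(1, 4, k=3)): [I, G, B, A, E, H, F, C, D]
After 8 (swap(0, 4)): [E, G, B, A, I, H, F, C, D]
After 9 (rotate_left(3, 5, k=2)): [E, G, B, H, A, I, F, C, D]
After 10 (swap(3, 5)): [E, G, B, I, A, H, F, C, D]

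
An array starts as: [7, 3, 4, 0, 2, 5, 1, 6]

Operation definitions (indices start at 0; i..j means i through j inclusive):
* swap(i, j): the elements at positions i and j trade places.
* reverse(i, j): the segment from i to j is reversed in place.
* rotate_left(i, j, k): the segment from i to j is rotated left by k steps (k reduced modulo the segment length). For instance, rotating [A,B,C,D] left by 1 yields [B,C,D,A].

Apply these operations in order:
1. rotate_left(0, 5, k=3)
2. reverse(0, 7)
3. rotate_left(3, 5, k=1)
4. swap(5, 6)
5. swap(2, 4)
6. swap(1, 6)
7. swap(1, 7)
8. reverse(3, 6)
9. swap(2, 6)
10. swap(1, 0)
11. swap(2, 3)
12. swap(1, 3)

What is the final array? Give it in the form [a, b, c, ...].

Answer: [0, 7, 1, 6, 2, 4, 5, 3]

Derivation:
After 1 (rotate_left(0, 5, k=3)): [0, 2, 5, 7, 3, 4, 1, 6]
After 2 (reverse(0, 7)): [6, 1, 4, 3, 7, 5, 2, 0]
After 3 (rotate_left(3, 5, k=1)): [6, 1, 4, 7, 5, 3, 2, 0]
After 4 (swap(5, 6)): [6, 1, 4, 7, 5, 2, 3, 0]
After 5 (swap(2, 4)): [6, 1, 5, 7, 4, 2, 3, 0]
After 6 (swap(1, 6)): [6, 3, 5, 7, 4, 2, 1, 0]
After 7 (swap(1, 7)): [6, 0, 5, 7, 4, 2, 1, 3]
After 8 (reverse(3, 6)): [6, 0, 5, 1, 2, 4, 7, 3]
After 9 (swap(2, 6)): [6, 0, 7, 1, 2, 4, 5, 3]
After 10 (swap(1, 0)): [0, 6, 7, 1, 2, 4, 5, 3]
After 11 (swap(2, 3)): [0, 6, 1, 7, 2, 4, 5, 3]
After 12 (swap(1, 3)): [0, 7, 1, 6, 2, 4, 5, 3]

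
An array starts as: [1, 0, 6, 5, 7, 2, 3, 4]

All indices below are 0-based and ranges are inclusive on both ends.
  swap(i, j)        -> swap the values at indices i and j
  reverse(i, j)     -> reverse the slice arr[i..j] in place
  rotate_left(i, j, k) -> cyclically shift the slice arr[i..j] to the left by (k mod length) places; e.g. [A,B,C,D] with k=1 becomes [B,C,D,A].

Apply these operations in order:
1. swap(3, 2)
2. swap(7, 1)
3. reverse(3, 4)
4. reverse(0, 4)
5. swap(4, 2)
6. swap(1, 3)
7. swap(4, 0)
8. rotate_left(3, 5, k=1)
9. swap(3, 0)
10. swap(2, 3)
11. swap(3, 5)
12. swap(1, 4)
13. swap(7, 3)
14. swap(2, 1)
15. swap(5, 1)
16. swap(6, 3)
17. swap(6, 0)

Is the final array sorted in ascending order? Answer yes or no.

After 1 (swap(3, 2)): [1, 0, 5, 6, 7, 2, 3, 4]
After 2 (swap(7, 1)): [1, 4, 5, 6, 7, 2, 3, 0]
After 3 (reverse(3, 4)): [1, 4, 5, 7, 6, 2, 3, 0]
After 4 (reverse(0, 4)): [6, 7, 5, 4, 1, 2, 3, 0]
After 5 (swap(4, 2)): [6, 7, 1, 4, 5, 2, 3, 0]
After 6 (swap(1, 3)): [6, 4, 1, 7, 5, 2, 3, 0]
After 7 (swap(4, 0)): [5, 4, 1, 7, 6, 2, 3, 0]
After 8 (rotate_left(3, 5, k=1)): [5, 4, 1, 6, 2, 7, 3, 0]
After 9 (swap(3, 0)): [6, 4, 1, 5, 2, 7, 3, 0]
After 10 (swap(2, 3)): [6, 4, 5, 1, 2, 7, 3, 0]
After 11 (swap(3, 5)): [6, 4, 5, 7, 2, 1, 3, 0]
After 12 (swap(1, 4)): [6, 2, 5, 7, 4, 1, 3, 0]
After 13 (swap(7, 3)): [6, 2, 5, 0, 4, 1, 3, 7]
After 14 (swap(2, 1)): [6, 5, 2, 0, 4, 1, 3, 7]
After 15 (swap(5, 1)): [6, 1, 2, 0, 4, 5, 3, 7]
After 16 (swap(6, 3)): [6, 1, 2, 3, 4, 5, 0, 7]
After 17 (swap(6, 0)): [0, 1, 2, 3, 4, 5, 6, 7]

Answer: yes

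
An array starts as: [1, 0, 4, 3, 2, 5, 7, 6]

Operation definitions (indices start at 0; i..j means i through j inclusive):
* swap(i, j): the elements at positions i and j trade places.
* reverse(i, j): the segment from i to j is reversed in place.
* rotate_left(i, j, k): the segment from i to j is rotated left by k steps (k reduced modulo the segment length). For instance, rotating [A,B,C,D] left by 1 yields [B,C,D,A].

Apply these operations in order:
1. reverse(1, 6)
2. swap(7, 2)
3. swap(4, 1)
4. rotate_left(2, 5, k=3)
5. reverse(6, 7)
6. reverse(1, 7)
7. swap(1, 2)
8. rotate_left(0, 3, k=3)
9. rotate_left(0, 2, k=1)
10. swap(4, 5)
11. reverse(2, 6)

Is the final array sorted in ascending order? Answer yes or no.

After 1 (reverse(1, 6)): [1, 7, 5, 2, 3, 4, 0, 6]
After 2 (swap(7, 2)): [1, 7, 6, 2, 3, 4, 0, 5]
After 3 (swap(4, 1)): [1, 3, 6, 2, 7, 4, 0, 5]
After 4 (rotate_left(2, 5, k=3)): [1, 3, 4, 6, 2, 7, 0, 5]
After 5 (reverse(6, 7)): [1, 3, 4, 6, 2, 7, 5, 0]
After 6 (reverse(1, 7)): [1, 0, 5, 7, 2, 6, 4, 3]
After 7 (swap(1, 2)): [1, 5, 0, 7, 2, 6, 4, 3]
After 8 (rotate_left(0, 3, k=3)): [7, 1, 5, 0, 2, 6, 4, 3]
After 9 (rotate_left(0, 2, k=1)): [1, 5, 7, 0, 2, 6, 4, 3]
After 10 (swap(4, 5)): [1, 5, 7, 0, 6, 2, 4, 3]
After 11 (reverse(2, 6)): [1, 5, 4, 2, 6, 0, 7, 3]

Answer: no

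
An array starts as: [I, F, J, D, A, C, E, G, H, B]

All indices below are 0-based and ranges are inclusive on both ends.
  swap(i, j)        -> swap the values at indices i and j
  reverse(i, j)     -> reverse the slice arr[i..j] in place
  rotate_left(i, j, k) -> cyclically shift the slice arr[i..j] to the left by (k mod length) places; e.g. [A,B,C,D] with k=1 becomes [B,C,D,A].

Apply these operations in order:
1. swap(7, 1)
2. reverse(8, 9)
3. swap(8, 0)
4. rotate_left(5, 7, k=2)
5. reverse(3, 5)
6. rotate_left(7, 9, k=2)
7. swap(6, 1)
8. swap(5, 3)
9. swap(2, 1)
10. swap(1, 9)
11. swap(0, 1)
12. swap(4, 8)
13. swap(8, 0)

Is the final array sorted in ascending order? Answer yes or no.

Answer: yes

Derivation:
After 1 (swap(7, 1)): [I, G, J, D, A, C, E, F, H, B]
After 2 (reverse(8, 9)): [I, G, J, D, A, C, E, F, B, H]
After 3 (swap(8, 0)): [B, G, J, D, A, C, E, F, I, H]
After 4 (rotate_left(5, 7, k=2)): [B, G, J, D, A, F, C, E, I, H]
After 5 (reverse(3, 5)): [B, G, J, F, A, D, C, E, I, H]
After 6 (rotate_left(7, 9, k=2)): [B, G, J, F, A, D, C, H, E, I]
After 7 (swap(6, 1)): [B, C, J, F, A, D, G, H, E, I]
After 8 (swap(5, 3)): [B, C, J, D, A, F, G, H, E, I]
After 9 (swap(2, 1)): [B, J, C, D, A, F, G, H, E, I]
After 10 (swap(1, 9)): [B, I, C, D, A, F, G, H, E, J]
After 11 (swap(0, 1)): [I, B, C, D, A, F, G, H, E, J]
After 12 (swap(4, 8)): [I, B, C, D, E, F, G, H, A, J]
After 13 (swap(8, 0)): [A, B, C, D, E, F, G, H, I, J]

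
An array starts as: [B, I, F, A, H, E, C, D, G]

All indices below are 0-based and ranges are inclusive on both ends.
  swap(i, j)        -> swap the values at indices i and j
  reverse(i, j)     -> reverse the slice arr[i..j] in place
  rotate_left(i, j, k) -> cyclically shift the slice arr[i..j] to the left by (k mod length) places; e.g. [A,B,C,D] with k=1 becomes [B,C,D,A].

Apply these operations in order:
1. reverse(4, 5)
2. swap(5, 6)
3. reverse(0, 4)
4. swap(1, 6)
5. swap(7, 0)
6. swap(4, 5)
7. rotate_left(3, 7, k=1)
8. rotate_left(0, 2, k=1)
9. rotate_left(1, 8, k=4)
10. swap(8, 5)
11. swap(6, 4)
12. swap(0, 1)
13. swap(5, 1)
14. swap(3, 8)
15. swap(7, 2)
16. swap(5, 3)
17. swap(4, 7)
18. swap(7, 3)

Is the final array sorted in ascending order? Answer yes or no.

After 1 (reverse(4, 5)): [B, I, F, A, E, H, C, D, G]
After 2 (swap(5, 6)): [B, I, F, A, E, C, H, D, G]
After 3 (reverse(0, 4)): [E, A, F, I, B, C, H, D, G]
After 4 (swap(1, 6)): [E, H, F, I, B, C, A, D, G]
After 5 (swap(7, 0)): [D, H, F, I, B, C, A, E, G]
After 6 (swap(4, 5)): [D, H, F, I, C, B, A, E, G]
After 7 (rotate_left(3, 7, k=1)): [D, H, F, C, B, A, E, I, G]
After 8 (rotate_left(0, 2, k=1)): [H, F, D, C, B, A, E, I, G]
After 9 (rotate_left(1, 8, k=4)): [H, A, E, I, G, F, D, C, B]
After 10 (swap(8, 5)): [H, A, E, I, G, B, D, C, F]
After 11 (swap(6, 4)): [H, A, E, I, D, B, G, C, F]
After 12 (swap(0, 1)): [A, H, E, I, D, B, G, C, F]
After 13 (swap(5, 1)): [A, B, E, I, D, H, G, C, F]
After 14 (swap(3, 8)): [A, B, E, F, D, H, G, C, I]
After 15 (swap(7, 2)): [A, B, C, F, D, H, G, E, I]
After 16 (swap(5, 3)): [A, B, C, H, D, F, G, E, I]
After 17 (swap(4, 7)): [A, B, C, H, E, F, G, D, I]
After 18 (swap(7, 3)): [A, B, C, D, E, F, G, H, I]

Answer: yes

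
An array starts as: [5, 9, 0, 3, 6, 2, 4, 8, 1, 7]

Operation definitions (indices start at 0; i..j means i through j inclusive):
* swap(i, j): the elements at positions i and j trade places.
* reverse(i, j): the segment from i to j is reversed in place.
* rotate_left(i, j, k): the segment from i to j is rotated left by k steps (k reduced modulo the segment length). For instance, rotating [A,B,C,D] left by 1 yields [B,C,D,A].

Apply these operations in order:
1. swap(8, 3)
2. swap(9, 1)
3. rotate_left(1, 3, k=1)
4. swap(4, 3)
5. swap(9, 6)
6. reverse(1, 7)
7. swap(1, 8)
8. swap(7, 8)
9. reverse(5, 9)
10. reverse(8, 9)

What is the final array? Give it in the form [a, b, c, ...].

Answer: [5, 3, 9, 2, 7, 4, 0, 8, 6, 1]

Derivation:
After 1 (swap(8, 3)): [5, 9, 0, 1, 6, 2, 4, 8, 3, 7]
After 2 (swap(9, 1)): [5, 7, 0, 1, 6, 2, 4, 8, 3, 9]
After 3 (rotate_left(1, 3, k=1)): [5, 0, 1, 7, 6, 2, 4, 8, 3, 9]
After 4 (swap(4, 3)): [5, 0, 1, 6, 7, 2, 4, 8, 3, 9]
After 5 (swap(9, 6)): [5, 0, 1, 6, 7, 2, 9, 8, 3, 4]
After 6 (reverse(1, 7)): [5, 8, 9, 2, 7, 6, 1, 0, 3, 4]
After 7 (swap(1, 8)): [5, 3, 9, 2, 7, 6, 1, 0, 8, 4]
After 8 (swap(7, 8)): [5, 3, 9, 2, 7, 6, 1, 8, 0, 4]
After 9 (reverse(5, 9)): [5, 3, 9, 2, 7, 4, 0, 8, 1, 6]
After 10 (reverse(8, 9)): [5, 3, 9, 2, 7, 4, 0, 8, 6, 1]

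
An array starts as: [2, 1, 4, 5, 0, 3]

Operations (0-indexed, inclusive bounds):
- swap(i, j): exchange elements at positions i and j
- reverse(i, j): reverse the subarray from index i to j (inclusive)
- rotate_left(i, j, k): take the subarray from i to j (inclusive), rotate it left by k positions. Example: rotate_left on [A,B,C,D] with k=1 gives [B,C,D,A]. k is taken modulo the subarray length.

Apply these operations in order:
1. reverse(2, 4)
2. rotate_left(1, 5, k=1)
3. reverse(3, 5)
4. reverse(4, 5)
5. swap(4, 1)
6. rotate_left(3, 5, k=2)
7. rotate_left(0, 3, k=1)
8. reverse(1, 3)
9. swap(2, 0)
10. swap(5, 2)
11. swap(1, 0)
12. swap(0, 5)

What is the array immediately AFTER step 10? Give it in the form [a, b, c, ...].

After 1 (reverse(2, 4)): [2, 1, 0, 5, 4, 3]
After 2 (rotate_left(1, 5, k=1)): [2, 0, 5, 4, 3, 1]
After 3 (reverse(3, 5)): [2, 0, 5, 1, 3, 4]
After 4 (reverse(4, 5)): [2, 0, 5, 1, 4, 3]
After 5 (swap(4, 1)): [2, 4, 5, 1, 0, 3]
After 6 (rotate_left(3, 5, k=2)): [2, 4, 5, 3, 1, 0]
After 7 (rotate_left(0, 3, k=1)): [4, 5, 3, 2, 1, 0]
After 8 (reverse(1, 3)): [4, 2, 3, 5, 1, 0]
After 9 (swap(2, 0)): [3, 2, 4, 5, 1, 0]
After 10 (swap(5, 2)): [3, 2, 0, 5, 1, 4]

Answer: [3, 2, 0, 5, 1, 4]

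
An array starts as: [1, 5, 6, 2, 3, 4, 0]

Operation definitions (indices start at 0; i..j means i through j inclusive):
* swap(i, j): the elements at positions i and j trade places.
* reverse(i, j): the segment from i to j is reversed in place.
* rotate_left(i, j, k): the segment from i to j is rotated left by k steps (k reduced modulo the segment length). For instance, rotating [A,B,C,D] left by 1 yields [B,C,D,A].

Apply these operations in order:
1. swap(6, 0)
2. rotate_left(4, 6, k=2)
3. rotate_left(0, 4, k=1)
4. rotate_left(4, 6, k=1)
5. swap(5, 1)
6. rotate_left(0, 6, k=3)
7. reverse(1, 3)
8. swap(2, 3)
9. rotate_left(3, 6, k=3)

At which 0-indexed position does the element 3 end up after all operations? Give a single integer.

Answer: 2

Derivation:
After 1 (swap(6, 0)): [0, 5, 6, 2, 3, 4, 1]
After 2 (rotate_left(4, 6, k=2)): [0, 5, 6, 2, 1, 3, 4]
After 3 (rotate_left(0, 4, k=1)): [5, 6, 2, 1, 0, 3, 4]
After 4 (rotate_left(4, 6, k=1)): [5, 6, 2, 1, 3, 4, 0]
After 5 (swap(5, 1)): [5, 4, 2, 1, 3, 6, 0]
After 6 (rotate_left(0, 6, k=3)): [1, 3, 6, 0, 5, 4, 2]
After 7 (reverse(1, 3)): [1, 0, 6, 3, 5, 4, 2]
After 8 (swap(2, 3)): [1, 0, 3, 6, 5, 4, 2]
After 9 (rotate_left(3, 6, k=3)): [1, 0, 3, 2, 6, 5, 4]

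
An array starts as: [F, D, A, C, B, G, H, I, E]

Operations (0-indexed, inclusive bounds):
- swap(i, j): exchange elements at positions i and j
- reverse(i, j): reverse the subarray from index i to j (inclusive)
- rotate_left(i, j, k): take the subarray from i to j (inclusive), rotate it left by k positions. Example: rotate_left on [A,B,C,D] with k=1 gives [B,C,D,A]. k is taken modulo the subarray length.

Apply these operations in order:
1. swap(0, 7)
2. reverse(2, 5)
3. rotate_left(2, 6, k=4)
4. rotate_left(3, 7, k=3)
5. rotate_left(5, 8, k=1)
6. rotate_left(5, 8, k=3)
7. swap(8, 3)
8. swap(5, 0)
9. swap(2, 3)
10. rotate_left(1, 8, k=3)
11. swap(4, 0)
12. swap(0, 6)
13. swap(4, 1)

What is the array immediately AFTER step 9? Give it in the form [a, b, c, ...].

After 1 (swap(0, 7)): [I, D, A, C, B, G, H, F, E]
After 2 (reverse(2, 5)): [I, D, G, B, C, A, H, F, E]
After 3 (rotate_left(2, 6, k=4)): [I, D, H, G, B, C, A, F, E]
After 4 (rotate_left(3, 7, k=3)): [I, D, H, A, F, G, B, C, E]
After 5 (rotate_left(5, 8, k=1)): [I, D, H, A, F, B, C, E, G]
After 6 (rotate_left(5, 8, k=3)): [I, D, H, A, F, G, B, C, E]
After 7 (swap(8, 3)): [I, D, H, E, F, G, B, C, A]
After 8 (swap(5, 0)): [G, D, H, E, F, I, B, C, A]
After 9 (swap(2, 3)): [G, D, E, H, F, I, B, C, A]

Answer: [G, D, E, H, F, I, B, C, A]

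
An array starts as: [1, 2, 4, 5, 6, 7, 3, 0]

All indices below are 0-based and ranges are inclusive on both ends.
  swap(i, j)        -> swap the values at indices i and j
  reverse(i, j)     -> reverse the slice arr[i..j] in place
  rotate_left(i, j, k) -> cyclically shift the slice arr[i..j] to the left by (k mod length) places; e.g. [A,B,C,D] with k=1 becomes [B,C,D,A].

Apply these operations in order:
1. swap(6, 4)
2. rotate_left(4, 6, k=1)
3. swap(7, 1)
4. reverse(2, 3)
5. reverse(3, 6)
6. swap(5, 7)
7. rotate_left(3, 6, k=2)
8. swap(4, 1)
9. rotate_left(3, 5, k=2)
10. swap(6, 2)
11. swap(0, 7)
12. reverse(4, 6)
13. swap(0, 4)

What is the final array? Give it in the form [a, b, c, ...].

Answer: [5, 4, 6, 3, 7, 0, 2, 1]

Derivation:
After 1 (swap(6, 4)): [1, 2, 4, 5, 3, 7, 6, 0]
After 2 (rotate_left(4, 6, k=1)): [1, 2, 4, 5, 7, 6, 3, 0]
After 3 (swap(7, 1)): [1, 0, 4, 5, 7, 6, 3, 2]
After 4 (reverse(2, 3)): [1, 0, 5, 4, 7, 6, 3, 2]
After 5 (reverse(3, 6)): [1, 0, 5, 3, 6, 7, 4, 2]
After 6 (swap(5, 7)): [1, 0, 5, 3, 6, 2, 4, 7]
After 7 (rotate_left(3, 6, k=2)): [1, 0, 5, 2, 4, 3, 6, 7]
After 8 (swap(4, 1)): [1, 4, 5, 2, 0, 3, 6, 7]
After 9 (rotate_left(3, 5, k=2)): [1, 4, 5, 3, 2, 0, 6, 7]
After 10 (swap(6, 2)): [1, 4, 6, 3, 2, 0, 5, 7]
After 11 (swap(0, 7)): [7, 4, 6, 3, 2, 0, 5, 1]
After 12 (reverse(4, 6)): [7, 4, 6, 3, 5, 0, 2, 1]
After 13 (swap(0, 4)): [5, 4, 6, 3, 7, 0, 2, 1]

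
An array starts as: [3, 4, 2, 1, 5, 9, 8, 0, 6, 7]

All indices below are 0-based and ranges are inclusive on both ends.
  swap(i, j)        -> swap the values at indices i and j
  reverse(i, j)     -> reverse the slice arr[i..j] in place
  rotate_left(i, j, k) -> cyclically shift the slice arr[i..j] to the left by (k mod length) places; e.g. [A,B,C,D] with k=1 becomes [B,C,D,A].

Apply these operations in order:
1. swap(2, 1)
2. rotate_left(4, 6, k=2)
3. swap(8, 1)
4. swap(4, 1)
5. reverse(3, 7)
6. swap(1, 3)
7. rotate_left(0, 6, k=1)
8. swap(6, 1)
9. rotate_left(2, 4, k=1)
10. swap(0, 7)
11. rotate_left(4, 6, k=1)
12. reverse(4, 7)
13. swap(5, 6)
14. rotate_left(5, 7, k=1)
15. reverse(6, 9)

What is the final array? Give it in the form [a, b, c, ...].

Answer: [1, 3, 9, 5, 0, 8, 7, 2, 4, 6]

Derivation:
After 1 (swap(2, 1)): [3, 2, 4, 1, 5, 9, 8, 0, 6, 7]
After 2 (rotate_left(4, 6, k=2)): [3, 2, 4, 1, 8, 5, 9, 0, 6, 7]
After 3 (swap(8, 1)): [3, 6, 4, 1, 8, 5, 9, 0, 2, 7]
After 4 (swap(4, 1)): [3, 8, 4, 1, 6, 5, 9, 0, 2, 7]
After 5 (reverse(3, 7)): [3, 8, 4, 0, 9, 5, 6, 1, 2, 7]
After 6 (swap(1, 3)): [3, 0, 4, 8, 9, 5, 6, 1, 2, 7]
After 7 (rotate_left(0, 6, k=1)): [0, 4, 8, 9, 5, 6, 3, 1, 2, 7]
After 8 (swap(6, 1)): [0, 3, 8, 9, 5, 6, 4, 1, 2, 7]
After 9 (rotate_left(2, 4, k=1)): [0, 3, 9, 5, 8, 6, 4, 1, 2, 7]
After 10 (swap(0, 7)): [1, 3, 9, 5, 8, 6, 4, 0, 2, 7]
After 11 (rotate_left(4, 6, k=1)): [1, 3, 9, 5, 6, 4, 8, 0, 2, 7]
After 12 (reverse(4, 7)): [1, 3, 9, 5, 0, 8, 4, 6, 2, 7]
After 13 (swap(5, 6)): [1, 3, 9, 5, 0, 4, 8, 6, 2, 7]
After 14 (rotate_left(5, 7, k=1)): [1, 3, 9, 5, 0, 8, 6, 4, 2, 7]
After 15 (reverse(6, 9)): [1, 3, 9, 5, 0, 8, 7, 2, 4, 6]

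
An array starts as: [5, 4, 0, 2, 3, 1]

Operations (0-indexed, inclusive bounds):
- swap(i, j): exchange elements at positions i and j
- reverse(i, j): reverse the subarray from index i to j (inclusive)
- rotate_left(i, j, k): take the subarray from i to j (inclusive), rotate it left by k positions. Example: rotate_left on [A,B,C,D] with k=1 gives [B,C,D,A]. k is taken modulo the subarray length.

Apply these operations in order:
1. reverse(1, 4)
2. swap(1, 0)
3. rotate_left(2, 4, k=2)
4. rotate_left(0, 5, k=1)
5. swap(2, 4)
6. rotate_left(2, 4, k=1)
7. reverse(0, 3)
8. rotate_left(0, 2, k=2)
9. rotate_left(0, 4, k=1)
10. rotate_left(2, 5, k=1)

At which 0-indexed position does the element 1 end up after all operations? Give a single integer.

Answer: 2

Derivation:
After 1 (reverse(1, 4)): [5, 3, 2, 0, 4, 1]
After 2 (swap(1, 0)): [3, 5, 2, 0, 4, 1]
After 3 (rotate_left(2, 4, k=2)): [3, 5, 4, 2, 0, 1]
After 4 (rotate_left(0, 5, k=1)): [5, 4, 2, 0, 1, 3]
After 5 (swap(2, 4)): [5, 4, 1, 0, 2, 3]
After 6 (rotate_left(2, 4, k=1)): [5, 4, 0, 2, 1, 3]
After 7 (reverse(0, 3)): [2, 0, 4, 5, 1, 3]
After 8 (rotate_left(0, 2, k=2)): [4, 2, 0, 5, 1, 3]
After 9 (rotate_left(0, 4, k=1)): [2, 0, 5, 1, 4, 3]
After 10 (rotate_left(2, 5, k=1)): [2, 0, 1, 4, 3, 5]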